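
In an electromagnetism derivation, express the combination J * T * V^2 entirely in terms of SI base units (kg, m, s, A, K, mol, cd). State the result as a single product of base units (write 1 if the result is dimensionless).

J = N·m (work = force × distance),
    = kg·m²·s⁻².
T = Wb/m² (flux density = flux per area),
    = kg·s⁻²·A⁻¹.
V = W/A (potential = power per current),
    = kg·m²·s⁻³·A⁻¹.
So V² = kg²·m⁴·s⁻⁶·A⁻².
Combining: J·T·V² = (kg·m²·s⁻²) · (kg·s⁻²·A⁻¹) · (kg²·m⁴·s⁻⁶·A⁻²) = kg⁴·m⁶·s⁻¹⁰·A⁻³.

kg⁴·m⁶·s⁻¹⁰·A⁻³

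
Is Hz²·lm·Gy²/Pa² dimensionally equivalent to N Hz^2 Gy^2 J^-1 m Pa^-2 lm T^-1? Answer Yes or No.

Left side:
  Hz = 1/s = s⁻¹ (frequency is cycles per second).
  So Hz² = s⁻².
  Pa = N/m² (pressure = force per area),
      = kg·m⁻¹·s⁻².
  So Pa⁻² = kg⁻²·m²·s⁴.
  lm = cd·sr = cd (luminous flux; sr is dimensionless).
  Gy = J/kg (absorbed dose = energy per mass),
      = m²·s⁻².
  So Gy² = m⁴·s⁻⁴.
  Combining: Hz²·Pa⁻²·lm·Gy² = s⁻² · (kg⁻²·m²·s⁴) · cd · (m⁴·s⁻⁴) = kg⁻²·m⁶·s⁻²·cd.
Right side:
  N = kg·m/s² = kg·m·s⁻² (force = mass × acceleration).
  Hz = 1/s = s⁻¹ (frequency is cycles per second).
  So Hz² = s⁻².
  Gy = J/kg (absorbed dose = energy per mass),
      = m²·s⁻².
  So Gy² = m⁴·s⁻⁴.
  J = N·m (work = force × distance),
      = kg·m²·s⁻².
  So J⁻¹ = kg⁻¹·m⁻²·s².
  Pa = N/m² (pressure = force per area),
      = kg·m⁻¹·s⁻².
  So Pa⁻² = kg⁻²·m²·s⁴.
  lm = cd·sr = cd (luminous flux; sr is dimensionless).
  T = Wb/m² (flux density = flux per area),
      = kg·s⁻²·A⁻¹.
  So T⁻¹ = kg⁻¹·s²·A.
  Combining: N·Hz²·Gy²·J⁻¹·m·Pa⁻²·lm·T⁻¹ = (kg·m·s⁻²) · s⁻² · (m⁴·s⁻⁴) · (kg⁻¹·m⁻²·s²) · m · (kg⁻²·m²·s⁴) · cd · (kg⁻¹·s²·A) = kg⁻³·m⁶·A·cd.
Left is kg⁻²·m⁶·s⁻²·cd; right is kg⁻³·m⁶·A·cd — different.

No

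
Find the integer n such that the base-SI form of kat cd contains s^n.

-1

kat = s⁻¹·mol.
Combining: kat·cd = (s⁻¹·mol) · cd = s⁻¹·mol·cd.
The exponent of s is -1.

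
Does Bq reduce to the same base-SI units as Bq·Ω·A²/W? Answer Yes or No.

Left side:
  Bq = 1/s = s⁻¹ (activity is decays per second).
Right side:
  Bq = 1/s = s⁻¹ (activity is decays per second).
  Ω = V/A (resistance = voltage per current),
      = kg·m²·s⁻³·A⁻².
  W = J/s (power = energy per time),
      = kg·m²·s⁻³.
  So W⁻¹ = kg⁻¹·m⁻²·s³.
  Combining: Bq·Ω·A²·W⁻¹ = s⁻¹ · (kg·m²·s⁻³·A⁻²) · A² · (kg⁻¹·m⁻²·s³) = s⁻¹.
Both reduce to s⁻¹.

Yes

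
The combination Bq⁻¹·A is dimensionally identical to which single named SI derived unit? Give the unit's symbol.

C

Bq = 1/s = s⁻¹ (activity is decays per second).
So Bq⁻¹ = s.
Combining: Bq⁻¹·A = s · A = s·A.
s·A is the base-SI form of the coulomb.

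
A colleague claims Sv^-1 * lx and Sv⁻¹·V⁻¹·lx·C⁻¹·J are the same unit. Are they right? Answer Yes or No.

Left side:
  Sv = m²·s⁻².
  So Sv⁻¹ = m⁻²·s².
  lx = m⁻²·cd.
  Combining: Sv⁻¹·lx = (m⁻²·s²) · (m⁻²·cd) = m⁻⁴·s²·cd.
Right side:
  Sv = J/kg (equivalent dose = energy per mass),
      = m²·s⁻².
  So Sv⁻¹ = m⁻²·s².
  V = W/A (potential = power per current),
      = kg·m²·s⁻³·A⁻¹.
  So V⁻¹ = kg⁻¹·m⁻²·s³·A.
  lx = lm/m² (illuminance = luminous flux per area),
      = m⁻²·cd.
  C = A·s = s·A (charge = current × time).
  So C⁻¹ = s⁻¹·A⁻¹.
  J = N·m (work = force × distance),
      = kg·m²·s⁻².
  Combining: Sv⁻¹·V⁻¹·lx·C⁻¹·J = (m⁻²·s²) · (kg⁻¹·m⁻²·s³·A) · (m⁻²·cd) · (s⁻¹·A⁻¹) · (kg·m²·s⁻²) = m⁻⁴·s²·cd.
Both reduce to m⁻⁴·s²·cd.

Yes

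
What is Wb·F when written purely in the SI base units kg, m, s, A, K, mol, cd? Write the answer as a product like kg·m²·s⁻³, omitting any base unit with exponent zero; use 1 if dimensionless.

s²·A

Wb = V·s (flux: a volt is a weber per second),
    = kg·m²·s⁻²·A⁻¹.
F = C/V (capacitance = charge per voltage),
    = A·s/(kg·m²·s⁻³·A⁻¹) (substituting C and V),
    = kg⁻¹·m⁻²·s⁴·A².
Combining: Wb·F = (kg·m²·s⁻²·A⁻¹) · (kg⁻¹·m⁻²·s⁴·A²) = s²·A.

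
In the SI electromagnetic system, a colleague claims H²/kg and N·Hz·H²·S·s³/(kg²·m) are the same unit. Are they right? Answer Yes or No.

Left side:
  H = Wb/A (inductance = flux per current),
      = kg·m²·s⁻²·A⁻².
  So H² = kg²·m⁴·s⁻⁴·A⁻⁴.
  Combining: kg⁻¹·H² = kg⁻¹ · (kg²·m⁴·s⁻⁴·A⁻⁴) = kg·m⁴·s⁻⁴·A⁻⁴.
Right side:
  N = kg·m/s² = kg·m·s⁻² (force = mass × acceleration).
  Hz = 1/s = s⁻¹ (frequency is cycles per second).
  H = Wb/A (inductance = flux per current),
      = kg·m²·s⁻²·A⁻².
  So H² = kg²·m⁴·s⁻⁴·A⁻⁴.
  S = 1/Ω (conductance is reciprocal resistance),
      = kg⁻¹·m⁻²·s³·A².
  Combining: kg⁻²·N·Hz·H²·S·m⁻¹·s³ = kg⁻² · (kg·m·s⁻²) · s⁻¹ · (kg²·m⁴·s⁻⁴·A⁻⁴) · (kg⁻¹·m⁻²·s³·A²) · m⁻¹ · s³ = m²·s⁻¹·A⁻².
Left is kg·m⁴·s⁻⁴·A⁻⁴; right is m²·s⁻¹·A⁻² — different.

No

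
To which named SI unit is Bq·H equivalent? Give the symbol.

Ω

Bq = 1/s = s⁻¹ (activity is decays per second).
H = Wb/A (inductance = flux per current),
    = kg·m²·s⁻²·A⁻².
Combining: Bq·H = s⁻¹ · (kg·m²·s⁻²·A⁻²) = kg·m²·s⁻³·A⁻².
kg·m²·s⁻³·A⁻² is the base-SI form of the ohm.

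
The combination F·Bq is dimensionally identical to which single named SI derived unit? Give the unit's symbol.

F = C/V (capacitance = charge per voltage),
    = A·s/(kg·m²·s⁻³·A⁻¹) (substituting C and V),
    = kg⁻¹·m⁻²·s⁴·A².
Bq = 1/s = s⁻¹ (activity is decays per second).
Combining: F·Bq = (kg⁻¹·m⁻²·s⁴·A²) · s⁻¹ = kg⁻¹·m⁻²·s³·A².
kg⁻¹·m⁻²·s³·A² is the base-SI form of the siemens.

S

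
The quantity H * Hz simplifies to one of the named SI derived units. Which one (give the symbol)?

H = Wb/A (inductance = flux per current),
    = kg·m²·s⁻²·A⁻².
Hz = 1/s = s⁻¹ (frequency is cycles per second).
Combining: H·Hz = (kg·m²·s⁻²·A⁻²) · s⁻¹ = kg·m²·s⁻³·A⁻².
kg·m²·s⁻³·A⁻² is the base-SI form of the ohm.

Ω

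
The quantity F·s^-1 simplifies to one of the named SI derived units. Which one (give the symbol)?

S

F = C/V (capacitance = charge per voltage),
    = A·s/(kg·m²·s⁻³·A⁻¹) (substituting C and V),
    = kg⁻¹·m⁻²·s⁴·A².
Combining: F·s⁻¹ = (kg⁻¹·m⁻²·s⁴·A²) · s⁻¹ = kg⁻¹·m⁻²·s³·A².
kg⁻¹·m⁻²·s³·A² is the base-SI form of the siemens.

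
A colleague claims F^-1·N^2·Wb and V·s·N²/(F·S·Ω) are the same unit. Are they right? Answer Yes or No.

Left side:
  F = C/V (capacitance = charge per voltage),
      = A·s/(kg·m²·s⁻³·A⁻¹) (substituting C and V),
      = kg⁻¹·m⁻²·s⁴·A².
  So F⁻¹ = kg·m²·s⁻⁴·A⁻².
  N = kg·m/s² = kg·m·s⁻² (force = mass × acceleration).
  So N² = kg²·m²·s⁻⁴.
  Wb = V·s (flux: a volt is a weber per second),
      = kg·m²·s⁻²·A⁻¹.
  Combining: F⁻¹·N²·Wb = (kg·m²·s⁻⁴·A⁻²) · (kg²·m²·s⁻⁴) · (kg·m²·s⁻²·A⁻¹) = kg⁴·m⁶·s⁻¹⁰·A⁻³.
Right side:
  F = C/V (capacitance = charge per voltage),
      = A·s/(kg·m²·s⁻³·A⁻¹) (substituting C and V),
      = kg⁻¹·m⁻²·s⁴·A².
  So F⁻¹ = kg·m²·s⁻⁴·A⁻².
  S = 1/Ω (conductance is reciprocal resistance),
      = kg⁻¹·m⁻²·s³·A².
  So S⁻¹ = kg·m²·s⁻³·A⁻².
  Ω = V/A (resistance = voltage per current),
      = kg·m²·s⁻³·A⁻².
  So Ω⁻¹ = kg⁻¹·m⁻²·s³·A².
  V = W/A (potential = power per current),
      = kg·m²·s⁻³·A⁻¹.
  N = kg·m/s² = kg·m·s⁻² (force = mass × acceleration).
  So N² = kg²·m²·s⁻⁴.
  Combining: F⁻¹·S⁻¹·Ω⁻¹·V·s·N² = (kg·m²·s⁻⁴·A⁻²) · (kg·m²·s⁻³·A⁻²) · (kg⁻¹·m⁻²·s³·A²) · (kg·m²·s⁻³·A⁻¹) · s · (kg²·m²·s⁻⁴) = kg⁴·m⁶·s⁻¹⁰·A⁻³.
Both reduce to kg⁴·m⁶·s⁻¹⁰·A⁻³.

Yes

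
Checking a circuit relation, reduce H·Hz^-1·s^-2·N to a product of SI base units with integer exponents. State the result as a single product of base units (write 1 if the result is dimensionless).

kg²·m³·s⁻⁵·A⁻²

H = Wb/A (inductance = flux per current),
    = kg·m²·s⁻²·A⁻².
Hz = 1/s = s⁻¹ (frequency is cycles per second).
So Hz⁻¹ = s.
N = kg·m/s² = kg·m·s⁻² (force = mass × acceleration).
Combining: H·Hz⁻¹·s⁻²·N = (kg·m²·s⁻²·A⁻²) · s · s⁻² · (kg·m·s⁻²) = kg²·m³·s⁻⁵·A⁻².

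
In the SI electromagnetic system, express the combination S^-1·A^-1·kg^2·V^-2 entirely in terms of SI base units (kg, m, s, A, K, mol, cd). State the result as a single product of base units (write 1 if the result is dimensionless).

kg·m⁻²·s³·A⁻¹

S = 1/Ω (conductance is reciprocal resistance),
    = kg⁻¹·m⁻²·s³·A².
So S⁻¹ = kg·m²·s⁻³·A⁻².
V = W/A (potential = power per current),
    = kg·m²·s⁻³·A⁻¹.
So V⁻² = kg⁻²·m⁻⁴·s⁶·A².
Combining: S⁻¹·A⁻¹·kg²·V⁻² = (kg·m²·s⁻³·A⁻²) · A⁻¹ · kg² · (kg⁻²·m⁻⁴·s⁶·A²) = kg·m⁻²·s³·A⁻¹.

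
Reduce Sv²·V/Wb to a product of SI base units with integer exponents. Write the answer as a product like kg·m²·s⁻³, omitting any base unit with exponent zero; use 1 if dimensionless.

m⁴·s⁻⁵

Sv = m²·s⁻².
So Sv² = m⁴·s⁻⁴.
V = kg·m²·s⁻³·A⁻¹.
Wb = kg·m²·s⁻²·A⁻¹.
So Wb⁻¹ = kg⁻¹·m⁻²·s²·A.
Combining: Sv²·V·Wb⁻¹ = (m⁴·s⁻⁴) · (kg·m²·s⁻³·A⁻¹) · (kg⁻¹·m⁻²·s²·A) = m⁴·s⁻⁵.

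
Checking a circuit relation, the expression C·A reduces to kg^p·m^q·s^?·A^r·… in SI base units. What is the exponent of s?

1

C = A·s = s·A (charge = current × time).
Combining: C·A = (s·A) · A = s·A².
The exponent of s is 1.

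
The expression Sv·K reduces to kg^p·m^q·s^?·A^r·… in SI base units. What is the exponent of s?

-2

Sv = J/kg (equivalent dose = energy per mass),
    = m²·s⁻².
Combining: Sv·K = (m²·s⁻²) · K = m²·s⁻²·K.
The exponent of s is -2.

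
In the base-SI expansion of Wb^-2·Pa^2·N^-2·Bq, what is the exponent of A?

2

Wb = kg·m²·s⁻²·A⁻¹.
So Wb⁻² = kg⁻²·m⁻⁴·s⁴·A².
Pa = kg·m⁻¹·s⁻².
So Pa² = kg²·m⁻²·s⁻⁴.
N = kg·m·s⁻².
So N⁻² = kg⁻²·m⁻²·s⁴.
Bq = s⁻¹.
Combining: Wb⁻²·Pa²·N⁻²·Bq = (kg⁻²·m⁻⁴·s⁴·A²) · (kg²·m⁻²·s⁻⁴) · (kg⁻²·m⁻²·s⁴) · s⁻¹ = kg⁻²·m⁻⁸·s³·A².
The exponent of A is 2.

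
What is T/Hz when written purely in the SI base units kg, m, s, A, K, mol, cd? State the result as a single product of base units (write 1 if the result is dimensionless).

kg·s⁻¹·A⁻¹

Hz = 1/s = s⁻¹ (frequency is cycles per second).
So Hz⁻¹ = s.
T = Wb/m² (flux density = flux per area),
    = kg·s⁻²·A⁻¹.
Combining: Hz⁻¹·T = s · (kg·s⁻²·A⁻¹) = kg·s⁻¹·A⁻¹.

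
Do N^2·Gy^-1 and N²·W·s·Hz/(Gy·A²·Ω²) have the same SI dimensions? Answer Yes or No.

Left side:
  N = kg·m/s² = kg·m·s⁻² (force = mass × acceleration).
  So N² = kg²·m²·s⁻⁴.
  Gy = J/kg (absorbed dose = energy per mass),
      = m²·s⁻².
  So Gy⁻¹ = m⁻²·s².
  Combining: N²·Gy⁻¹ = (kg²·m²·s⁻⁴) · (m⁻²·s²) = kg²·s⁻².
Right side:
  Gy = J/kg (absorbed dose = energy per mass),
      = m²·s⁻².
  So Gy⁻¹ = m⁻²·s².
  N = kg·m/s² = kg·m·s⁻² (force = mass × acceleration).
  So N² = kg²·m²·s⁻⁴.
  W = J/s (power = energy per time),
      = kg·m²·s⁻³.
  Ω = V/A (resistance = voltage per current),
      = kg·m²·s⁻³·A⁻².
  So Ω⁻² = kg⁻²·m⁻⁴·s⁶·A⁴.
  Hz = 1/s = s⁻¹ (frequency is cycles per second).
  Combining: Gy⁻¹·N²·W·A⁻²·s·Ω⁻²·Hz = (m⁻²·s²) · (kg²·m²·s⁻⁴) · (kg·m²·s⁻³) · A⁻² · s · (kg⁻²·m⁻⁴·s⁶·A⁴) · s⁻¹ = kg·m⁻²·s·A².
Left is kg²·s⁻²; right is kg·m⁻²·s·A² — different.

No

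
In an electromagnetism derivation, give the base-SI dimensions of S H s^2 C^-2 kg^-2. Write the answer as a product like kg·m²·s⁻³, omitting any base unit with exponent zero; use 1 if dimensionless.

kg⁻²·s·A⁻²

S = kg⁻¹·m⁻²·s³·A².
H = kg·m²·s⁻²·A⁻².
C = s·A.
So C⁻² = s⁻²·A⁻².
Combining: S·H·s²·C⁻²·kg⁻² = (kg⁻¹·m⁻²·s³·A²) · (kg·m²·s⁻²·A⁻²) · s² · (s⁻²·A⁻²) · kg⁻² = kg⁻²·s·A⁻².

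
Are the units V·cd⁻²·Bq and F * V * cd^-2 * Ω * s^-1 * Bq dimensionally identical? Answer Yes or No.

Left side:
  V = kg·m²·s⁻³·A⁻¹.
  Bq = s⁻¹.
  Combining: V·cd⁻²·Bq = (kg·m²·s⁻³·A⁻¹) · cd⁻² · s⁻¹ = kg·m²·s⁻⁴·A⁻¹·cd⁻².
Right side:
  F = C/V (capacitance = charge per voltage),
      = A·s/(kg·m²·s⁻³·A⁻¹) (substituting C and V),
      = kg⁻¹·m⁻²·s⁴·A².
  V = W/A (potential = power per current),
      = kg·m²·s⁻³·A⁻¹.
  Ω = V/A (resistance = voltage per current),
      = kg·m²·s⁻³·A⁻².
  Bq = 1/s = s⁻¹ (activity is decays per second).
  Combining: F·V·cd⁻²·Ω·s⁻¹·Bq = (kg⁻¹·m⁻²·s⁴·A²) · (kg·m²·s⁻³·A⁻¹) · cd⁻² · (kg·m²·s⁻³·A⁻²) · s⁻¹ · s⁻¹ = kg·m²·s⁻⁴·A⁻¹·cd⁻².
Both reduce to kg·m²·s⁻⁴·A⁻¹·cd⁻².

Yes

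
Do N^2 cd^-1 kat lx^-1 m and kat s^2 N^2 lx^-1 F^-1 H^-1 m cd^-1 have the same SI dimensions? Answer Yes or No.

Left side:
  N = kg·m/s² = kg·m·s⁻² (force = mass × acceleration).
  So N² = kg²·m²·s⁻⁴.
  kat = mol/s = s⁻¹·mol (catalytic activity).
  lx = lm/m² (illuminance = luminous flux per area),
      = m⁻²·cd.
  So lx⁻¹ = m²·cd⁻¹.
  Combining: N²·cd⁻¹·kat·lx⁻¹·m = (kg²·m²·s⁻⁴) · cd⁻¹ · (s⁻¹·mol) · (m²·cd⁻¹) · m = kg²·m⁵·s⁻⁵·mol·cd⁻².
Right side:
  kat = s⁻¹·mol.
  N = kg·m·s⁻².
  So N² = kg²·m²·s⁻⁴.
  lx = m⁻²·cd.
  So lx⁻¹ = m²·cd⁻¹.
  F = kg⁻¹·m⁻²·s⁴·A².
  So F⁻¹ = kg·m²·s⁻⁴·A⁻².
  H = kg·m²·s⁻²·A⁻².
  So H⁻¹ = kg⁻¹·m⁻²·s²·A².
  Combining: kat·s²·N²·lx⁻¹·F⁻¹·H⁻¹·m·cd⁻¹ = (s⁻¹·mol) · s² · (kg²·m²·s⁻⁴) · (m²·cd⁻¹) · (kg·m²·s⁻⁴·A⁻²) · (kg⁻¹·m⁻²·s²·A²) · m · cd⁻¹ = kg²·m⁵·s⁻⁵·mol·cd⁻².
Both reduce to kg²·m⁵·s⁻⁵·mol·cd⁻².

Yes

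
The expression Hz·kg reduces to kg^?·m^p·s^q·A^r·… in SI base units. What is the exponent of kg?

1

Hz = s⁻¹.
Combining: Hz·kg = s⁻¹ · kg = kg·s⁻¹.
The exponent of kg is 1.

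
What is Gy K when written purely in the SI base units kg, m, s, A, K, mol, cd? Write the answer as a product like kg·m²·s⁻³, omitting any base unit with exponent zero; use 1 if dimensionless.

Gy = m²·s⁻².
Combining: Gy·K = (m²·s⁻²) · K = m²·s⁻²·K.

m²·s⁻²·K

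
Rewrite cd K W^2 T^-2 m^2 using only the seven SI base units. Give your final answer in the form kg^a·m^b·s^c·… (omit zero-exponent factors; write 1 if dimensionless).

W = kg·m²·s⁻³.
So W² = kg²·m⁴·s⁻⁶.
T = kg·s⁻²·A⁻¹.
So T⁻² = kg⁻²·s⁴·A².
Combining: cd·K·W²·T⁻²·m² = cd · K · (kg²·m⁴·s⁻⁶) · (kg⁻²·s⁴·A²) · m² = m⁶·s⁻²·A²·K·cd.

m⁶·s⁻²·A²·K·cd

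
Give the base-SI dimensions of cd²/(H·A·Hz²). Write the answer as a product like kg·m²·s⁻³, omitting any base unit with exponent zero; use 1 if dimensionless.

H = Wb/A (inductance = flux per current),
    = kg·m²·s⁻²·A⁻².
So H⁻¹ = kg⁻¹·m⁻²·s²·A².
Hz = 1/s = s⁻¹ (frequency is cycles per second).
So Hz⁻² = s².
Combining: H⁻¹·A⁻¹·Hz⁻²·cd² = (kg⁻¹·m⁻²·s²·A²) · A⁻¹ · s² · cd² = kg⁻¹·m⁻²·s⁴·A·cd².

kg⁻¹·m⁻²·s⁴·A·cd²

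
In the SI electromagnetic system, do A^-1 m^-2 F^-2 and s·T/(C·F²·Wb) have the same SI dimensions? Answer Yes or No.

Left side:
  F = kg⁻¹·m⁻²·s⁴·A².
  So F⁻² = kg²·m⁴·s⁻⁸·A⁻⁴.
  Combining: A⁻¹·m⁻²·F⁻² = A⁻¹ · m⁻² · (kg²·m⁴·s⁻⁸·A⁻⁴) = kg²·m²·s⁻⁸·A⁻⁵.
Right side:
  C = A·s = s·A (charge = current × time).
  So C⁻¹ = s⁻¹·A⁻¹.
  F = C/V (capacitance = charge per voltage),
      = A·s/(kg·m²·s⁻³·A⁻¹) (substituting C and V),
      = kg⁻¹·m⁻²·s⁴·A².
  So F⁻² = kg²·m⁴·s⁻⁸·A⁻⁴.
  T = Wb/m² (flux density = flux per area),
      = kg·s⁻²·A⁻¹.
  Wb = V·s (flux: a volt is a weber per second),
      = kg·m²·s⁻²·A⁻¹.
  So Wb⁻¹ = kg⁻¹·m⁻²·s²·A.
  Combining: C⁻¹·s·F⁻²·T·Wb⁻¹ = (s⁻¹·A⁻¹) · s · (kg²·m⁴·s⁻⁸·A⁻⁴) · (kg·s⁻²·A⁻¹) · (kg⁻¹·m⁻²·s²·A) = kg²·m²·s⁻⁸·A⁻⁵.
Both reduce to kg²·m²·s⁻⁸·A⁻⁵.

Yes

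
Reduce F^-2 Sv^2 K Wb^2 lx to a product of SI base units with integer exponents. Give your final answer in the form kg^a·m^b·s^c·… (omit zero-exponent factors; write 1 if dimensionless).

F = C/V (capacitance = charge per voltage),
    = A·s/(kg·m²·s⁻³·A⁻¹) (substituting C and V),
    = kg⁻¹·m⁻²·s⁴·A².
So F⁻² = kg²·m⁴·s⁻⁸·A⁻⁴.
Sv = J/kg (equivalent dose = energy per mass),
    = m²·s⁻².
So Sv² = m⁴·s⁻⁴.
Wb = V·s (flux: a volt is a weber per second),
    = kg·m²·s⁻²·A⁻¹.
So Wb² = kg²·m⁴·s⁻⁴·A⁻².
lx = lm/m² (illuminance = luminous flux per area),
    = m⁻²·cd.
Combining: F⁻²·Sv²·K·Wb²·lx = (kg²·m⁴·s⁻⁸·A⁻⁴) · (m⁴·s⁻⁴) · K · (kg²·m⁴·s⁻⁴·A⁻²) · (m⁻²·cd) = kg⁴·m¹⁰·s⁻¹⁶·A⁻⁶·K·cd.

kg⁴·m¹⁰·s⁻¹⁶·A⁻⁶·K·cd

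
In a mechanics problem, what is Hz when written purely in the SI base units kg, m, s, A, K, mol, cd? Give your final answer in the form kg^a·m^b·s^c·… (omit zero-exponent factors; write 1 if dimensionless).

Hz = s⁻¹.

s⁻¹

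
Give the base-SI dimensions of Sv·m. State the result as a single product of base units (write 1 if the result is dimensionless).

m³·s⁻²

Sv = J/kg (equivalent dose = energy per mass),
    = m²·s⁻².
Combining: Sv·m = (m²·s⁻²) · m = m³·s⁻².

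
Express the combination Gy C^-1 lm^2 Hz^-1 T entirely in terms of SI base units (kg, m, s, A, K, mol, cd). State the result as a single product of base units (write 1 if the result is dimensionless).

kg·m²·s⁻⁴·A⁻²·cd²

Gy = m²·s⁻².
C = s·A.
So C⁻¹ = s⁻¹·A⁻¹.
lm = cd.
So lm² = cd².
Hz = s⁻¹.
So Hz⁻¹ = s.
T = kg·s⁻²·A⁻¹.
Combining: Gy·C⁻¹·lm²·Hz⁻¹·T = (m²·s⁻²) · (s⁻¹·A⁻¹) · cd² · s · (kg·s⁻²·A⁻¹) = kg·m²·s⁻⁴·A⁻²·cd².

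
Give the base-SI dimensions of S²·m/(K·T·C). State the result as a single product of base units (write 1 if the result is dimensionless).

kg⁻³·m⁻³·s⁷·A⁴·K⁻¹

S = 1/Ω (conductance is reciprocal resistance),
    = kg⁻¹·m⁻²·s³·A².
So S² = kg⁻²·m⁻⁴·s⁶·A⁴.
T = Wb/m² (flux density = flux per area),
    = kg·s⁻²·A⁻¹.
So T⁻¹ = kg⁻¹·s²·A.
C = A·s = s·A (charge = current × time).
So C⁻¹ = s⁻¹·A⁻¹.
Combining: K⁻¹·S²·T⁻¹·C⁻¹·m = K⁻¹ · (kg⁻²·m⁻⁴·s⁶·A⁴) · (kg⁻¹·s²·A) · (s⁻¹·A⁻¹) · m = kg⁻³·m⁻³·s⁷·A⁴·K⁻¹.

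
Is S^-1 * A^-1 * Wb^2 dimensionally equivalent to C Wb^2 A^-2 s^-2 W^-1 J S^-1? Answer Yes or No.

Yes

Left side:
  S = 1/Ω (conductance is reciprocal resistance),
      = kg⁻¹·m⁻²·s³·A².
  So S⁻¹ = kg·m²·s⁻³·A⁻².
  Wb = V·s (flux: a volt is a weber per second),
      = kg·m²·s⁻²·A⁻¹.
  So Wb² = kg²·m⁴·s⁻⁴·A⁻².
  Combining: S⁻¹·A⁻¹·Wb² = (kg·m²·s⁻³·A⁻²) · A⁻¹ · (kg²·m⁴·s⁻⁴·A⁻²) = kg³·m⁶·s⁻⁷·A⁻⁵.
Right side:
  C = A·s = s·A (charge = current × time).
  Wb = V·s (flux: a volt is a weber per second),
      = kg·m²·s⁻²·A⁻¹.
  So Wb² = kg²·m⁴·s⁻⁴·A⁻².
  W = J/s (power = energy per time),
      = kg·m²·s⁻³.
  So W⁻¹ = kg⁻¹·m⁻²·s³.
  J = N·m (work = force × distance),
      = kg·m²·s⁻².
  S = 1/Ω (conductance is reciprocal resistance),
      = kg⁻¹·m⁻²·s³·A².
  So S⁻¹ = kg·m²·s⁻³·A⁻².
  Combining: C·Wb²·A⁻²·s⁻²·W⁻¹·J·S⁻¹ = (s·A) · (kg²·m⁴·s⁻⁴·A⁻²) · A⁻² · s⁻² · (kg⁻¹·m⁻²·s³) · (kg·m²·s⁻²) · (kg·m²·s⁻³·A⁻²) = kg³·m⁶·s⁻⁷·A⁻⁵.
Both reduce to kg³·m⁶·s⁻⁷·A⁻⁵.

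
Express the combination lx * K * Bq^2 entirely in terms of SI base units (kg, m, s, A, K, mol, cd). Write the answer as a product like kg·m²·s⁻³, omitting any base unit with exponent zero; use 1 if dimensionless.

m⁻²·s⁻²·K·cd

lx = m⁻²·cd.
Bq = s⁻¹.
So Bq² = s⁻².
Combining: lx·K·Bq² = (m⁻²·cd) · K · s⁻² = m⁻²·s⁻²·K·cd.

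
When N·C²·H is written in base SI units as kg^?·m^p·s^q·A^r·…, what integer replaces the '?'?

N = kg·m·s⁻².
C = s·A.
So C² = s²·A².
H = kg·m²·s⁻²·A⁻².
Combining: N·C²·H = (kg·m·s⁻²) · (s²·A²) · (kg·m²·s⁻²·A⁻²) = kg²·m³·s⁻².
The exponent of kg is 2.

2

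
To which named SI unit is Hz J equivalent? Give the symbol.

W

Hz = s⁻¹.
J = kg·m²·s⁻².
Combining: Hz·J = s⁻¹ · (kg·m²·s⁻²) = kg·m²·s⁻³.
kg·m²·s⁻³ is the base-SI form of the watt.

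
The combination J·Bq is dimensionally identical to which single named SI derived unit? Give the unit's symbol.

J = N·m (work = force × distance),
    = kg·m²·s⁻².
Bq = 1/s = s⁻¹ (activity is decays per second).
Combining: J·Bq = (kg·m²·s⁻²) · s⁻¹ = kg·m²·s⁻³.
kg·m²·s⁻³ is the base-SI form of the watt.

W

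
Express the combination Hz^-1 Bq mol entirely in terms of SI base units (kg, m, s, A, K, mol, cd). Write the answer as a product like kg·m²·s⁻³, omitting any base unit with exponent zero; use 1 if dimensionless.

Hz = 1/s = s⁻¹ (frequency is cycles per second).
So Hz⁻¹ = s.
Bq = 1/s = s⁻¹ (activity is decays per second).
Combining: Hz⁻¹·Bq·mol = s · s⁻¹ · mol = mol.

mol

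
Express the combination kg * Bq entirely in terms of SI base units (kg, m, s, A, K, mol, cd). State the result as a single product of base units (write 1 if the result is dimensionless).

Bq = 1/s = s⁻¹ (activity is decays per second).
Combining: kg·Bq = kg · s⁻¹ = kg·s⁻¹.

kg·s⁻¹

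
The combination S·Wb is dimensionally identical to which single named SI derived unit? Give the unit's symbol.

C

S = 1/Ω (conductance is reciprocal resistance),
    = kg⁻¹·m⁻²·s³·A².
Wb = V·s (flux: a volt is a weber per second),
    = kg·m²·s⁻²·A⁻¹.
Combining: S·Wb = (kg⁻¹·m⁻²·s³·A²) · (kg·m²·s⁻²·A⁻¹) = s·A.
s·A is the base-SI form of the coulomb.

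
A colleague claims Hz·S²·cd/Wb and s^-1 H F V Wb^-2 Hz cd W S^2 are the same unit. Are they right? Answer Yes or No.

No

Left side:
  Wb = kg·m²·s⁻²·A⁻¹.
  So Wb⁻¹ = kg⁻¹·m⁻²·s²·A.
  Hz = s⁻¹.
  S = kg⁻¹·m⁻²·s³·A².
  So S² = kg⁻²·m⁻⁴·s⁶·A⁴.
  Combining: Wb⁻¹·Hz·S²·cd = (kg⁻¹·m⁻²·s²·A) · s⁻¹ · (kg⁻²·m⁻⁴·s⁶·A⁴) · cd = kg⁻³·m⁻⁶·s⁷·A⁵·cd.
Right side:
  H = kg·m²·s⁻²·A⁻².
  F = kg⁻¹·m⁻²·s⁴·A².
  V = kg·m²·s⁻³·A⁻¹.
  Wb = kg·m²·s⁻²·A⁻¹.
  So Wb⁻² = kg⁻²·m⁻⁴·s⁴·A².
  Hz = s⁻¹.
  W = kg·m²·s⁻³.
  S = kg⁻¹·m⁻²·s³·A².
  So S² = kg⁻²·m⁻⁴·s⁶·A⁴.
  Combining: s⁻¹·H·F·V·Wb⁻²·Hz·cd·W·S² = s⁻¹ · (kg·m²·s⁻²·A⁻²) · (kg⁻¹·m⁻²·s⁴·A²) · (kg·m²·s⁻³·A⁻¹) · (kg⁻²·m⁻⁴·s⁴·A²) · s⁻¹ · cd · (kg·m²·s⁻³) · (kg⁻²·m⁻⁴·s⁶·A⁴) = kg⁻²·m⁻⁴·s⁴·A⁵·cd.
Left is kg⁻³·m⁻⁶·s⁷·A⁵·cd; right is kg⁻²·m⁻⁴·s⁴·A⁵·cd — different.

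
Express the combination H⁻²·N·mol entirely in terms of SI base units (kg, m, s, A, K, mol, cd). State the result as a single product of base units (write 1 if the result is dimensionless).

kg⁻¹·m⁻³·s²·A⁴·mol

H = Wb/A (inductance = flux per current),
    = kg·m²·s⁻²·A⁻².
So H⁻² = kg⁻²·m⁻⁴·s⁴·A⁴.
N = kg·m/s² = kg·m·s⁻² (force = mass × acceleration).
Combining: H⁻²·N·mol = (kg⁻²·m⁻⁴·s⁴·A⁴) · (kg·m·s⁻²) · mol = kg⁻¹·m⁻³·s²·A⁴·mol.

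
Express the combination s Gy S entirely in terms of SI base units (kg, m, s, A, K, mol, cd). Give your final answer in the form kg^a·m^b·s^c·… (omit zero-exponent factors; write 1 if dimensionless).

kg⁻¹·s²·A²

Gy = J/kg (absorbed dose = energy per mass),
    = m²·s⁻².
S = 1/Ω (conductance is reciprocal resistance),
    = kg⁻¹·m⁻²·s³·A².
Combining: s·Gy·S = s · (m²·s⁻²) · (kg⁻¹·m⁻²·s³·A²) = kg⁻¹·s²·A².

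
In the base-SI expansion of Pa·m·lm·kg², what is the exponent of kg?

3

Pa = N/m² (pressure = force per area),
    = kg·m⁻¹·s⁻².
lm = cd·sr = cd (luminous flux; sr is dimensionless).
Combining: Pa·m·lm·kg² = (kg·m⁻¹·s⁻²) · m · cd · kg² = kg³·s⁻²·cd.
The exponent of kg is 3.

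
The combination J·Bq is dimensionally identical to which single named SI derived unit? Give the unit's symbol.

J = kg·m²·s⁻².
Bq = s⁻¹.
Combining: J·Bq = (kg·m²·s⁻²) · s⁻¹ = kg·m²·s⁻³.
kg·m²·s⁻³ is the base-SI form of the watt.

W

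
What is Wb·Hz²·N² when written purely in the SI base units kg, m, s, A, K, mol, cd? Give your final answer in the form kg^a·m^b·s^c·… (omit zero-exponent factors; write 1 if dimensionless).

kg³·m⁴·s⁻⁸·A⁻¹

Wb = V·s (flux: a volt is a weber per second),
    = kg·m²·s⁻²·A⁻¹.
Hz = 1/s = s⁻¹ (frequency is cycles per second).
So Hz² = s⁻².
N = kg·m/s² = kg·m·s⁻² (force = mass × acceleration).
So N² = kg²·m²·s⁻⁴.
Combining: Wb·Hz²·N² = (kg·m²·s⁻²·A⁻¹) · s⁻² · (kg²·m²·s⁻⁴) = kg³·m⁴·s⁻⁸·A⁻¹.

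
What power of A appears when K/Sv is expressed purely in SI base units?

Sv = m²·s⁻².
So Sv⁻¹ = m⁻²·s².
Combining: Sv⁻¹·K = (m⁻²·s²) · K = m⁻²·s²·K.
The exponent of A is 0.

0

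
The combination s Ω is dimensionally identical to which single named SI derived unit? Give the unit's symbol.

Ω = kg·m²·s⁻³·A⁻².
Combining: s·Ω = s · (kg·m²·s⁻³·A⁻²) = kg·m²·s⁻²·A⁻².
kg·m²·s⁻²·A⁻² is the base-SI form of the henry.

H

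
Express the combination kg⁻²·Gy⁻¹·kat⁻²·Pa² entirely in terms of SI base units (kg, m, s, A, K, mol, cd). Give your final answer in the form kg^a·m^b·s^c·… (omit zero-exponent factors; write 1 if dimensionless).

Gy = J/kg (absorbed dose = energy per mass),
    = m²·s⁻².
So Gy⁻¹ = m⁻²·s².
kat = mol/s = s⁻¹·mol (catalytic activity).
So kat⁻² = s²·mol⁻².
Pa = N/m² (pressure = force per area),
    = kg·m⁻¹·s⁻².
So Pa² = kg²·m⁻²·s⁻⁴.
Combining: kg⁻²·Gy⁻¹·kat⁻²·Pa² = kg⁻² · (m⁻²·s²) · (s²·mol⁻²) · (kg²·m⁻²·s⁻⁴) = m⁻⁴·mol⁻².

m⁻⁴·mol⁻²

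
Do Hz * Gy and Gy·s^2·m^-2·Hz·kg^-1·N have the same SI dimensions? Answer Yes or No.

No

Left side:
  Hz = 1/s = s⁻¹ (frequency is cycles per second).
  Gy = J/kg (absorbed dose = energy per mass),
      = m²·s⁻².
  Combining: Hz·Gy = s⁻¹ · (m²·s⁻²) = m²·s⁻³.
Right side:
  Gy = m²·s⁻².
  Hz = s⁻¹.
  N = kg·m·s⁻².
  Combining: Gy·s²·m⁻²·Hz·kg⁻¹·N = (m²·s⁻²) · s² · m⁻² · s⁻¹ · kg⁻¹ · (kg·m·s⁻²) = m·s⁻³.
Left is m²·s⁻³; right is m·s⁻³ — different.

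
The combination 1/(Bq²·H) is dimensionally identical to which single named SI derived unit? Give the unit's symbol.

F

Bq = s⁻¹.
So Bq⁻² = s².
H = kg·m²·s⁻²·A⁻².
So H⁻¹ = kg⁻¹·m⁻²·s²·A².
Combining: Bq⁻²·H⁻¹ = s² · (kg⁻¹·m⁻²·s²·A²) = kg⁻¹·m⁻²·s⁴·A².
kg⁻¹·m⁻²·s⁴·A² is the base-SI form of the farad.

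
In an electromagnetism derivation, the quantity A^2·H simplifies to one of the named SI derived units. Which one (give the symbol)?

J

H = Wb/A (inductance = flux per current),
    = kg·m²·s⁻²·A⁻².
Combining: A²·H = A² · (kg·m²·s⁻²·A⁻²) = kg·m²·s⁻².
kg·m²·s⁻² is the base-SI form of the joule.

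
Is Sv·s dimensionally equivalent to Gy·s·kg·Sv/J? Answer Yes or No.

Left side:
  Sv = m²·s⁻².
  Combining: Sv·s = (m²·s⁻²) · s = m²·s⁻¹.
Right side:
  Gy = m²·s⁻².
  J = kg·m²·s⁻².
  So J⁻¹ = kg⁻¹·m⁻²·s².
  Sv = m²·s⁻².
  Combining: Gy·s·kg·J⁻¹·Sv = (m²·s⁻²) · s · kg · (kg⁻¹·m⁻²·s²) · (m²·s⁻²) = m²·s⁻¹.
Both reduce to m²·s⁻¹.

Yes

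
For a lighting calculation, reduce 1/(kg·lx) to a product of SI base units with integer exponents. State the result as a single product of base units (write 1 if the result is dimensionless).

lx = m⁻²·cd.
So lx⁻¹ = m²·cd⁻¹.
Combining: kg⁻¹·lx⁻¹ = kg⁻¹ · (m²·cd⁻¹) = kg⁻¹·m²·cd⁻¹.

kg⁻¹·m²·cd⁻¹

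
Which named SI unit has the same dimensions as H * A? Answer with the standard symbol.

H = kg·m²·s⁻²·A⁻².
Combining: H·A = (kg·m²·s⁻²·A⁻²) · A = kg·m²·s⁻²·A⁻¹.
kg·m²·s⁻²·A⁻¹ is the base-SI form of the weber.

Wb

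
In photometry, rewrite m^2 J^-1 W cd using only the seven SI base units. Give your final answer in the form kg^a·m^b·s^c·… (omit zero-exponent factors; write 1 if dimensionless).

J = kg·m²·s⁻².
So J⁻¹ = kg⁻¹·m⁻²·s².
W = kg·m²·s⁻³.
Combining: m²·J⁻¹·W·cd = m² · (kg⁻¹·m⁻²·s²) · (kg·m²·s⁻³) · cd = m²·s⁻¹·cd.

m²·s⁻¹·cd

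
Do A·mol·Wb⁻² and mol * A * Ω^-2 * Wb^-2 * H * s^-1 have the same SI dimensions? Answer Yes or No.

Left side:
  Wb = kg·m²·s⁻²·A⁻¹.
  So Wb⁻² = kg⁻²·m⁻⁴·s⁴·A².
  Combining: A·mol·Wb⁻² = A · mol · (kg⁻²·m⁻⁴·s⁴·A²) = kg⁻²·m⁻⁴·s⁴·A³·mol.
Right side:
  Ω = kg·m²·s⁻³·A⁻².
  So Ω⁻² = kg⁻²·m⁻⁴·s⁶·A⁴.
  Wb = kg·m²·s⁻²·A⁻¹.
  So Wb⁻² = kg⁻²·m⁻⁴·s⁴·A².
  H = kg·m²·s⁻²·A⁻².
  Combining: mol·A·Ω⁻²·Wb⁻²·H·s⁻¹ = mol · A · (kg⁻²·m⁻⁴·s⁶·A⁴) · (kg⁻²·m⁻⁴·s⁴·A²) · (kg·m²·s⁻²·A⁻²) · s⁻¹ = kg⁻³·m⁻⁶·s⁷·A⁵·mol.
Left is kg⁻²·m⁻⁴·s⁴·A³·mol; right is kg⁻³·m⁻⁶·s⁷·A⁵·mol — different.

No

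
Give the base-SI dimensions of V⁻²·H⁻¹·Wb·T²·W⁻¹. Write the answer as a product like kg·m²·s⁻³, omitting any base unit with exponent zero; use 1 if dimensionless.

V = W/A (potential = power per current),
    = kg·m²·s⁻³·A⁻¹.
So V⁻² = kg⁻²·m⁻⁴·s⁶·A².
H = Wb/A (inductance = flux per current),
    = kg·m²·s⁻²·A⁻².
So H⁻¹ = kg⁻¹·m⁻²·s²·A².
Wb = V·s (flux: a volt is a weber per second),
    = kg·m²·s⁻²·A⁻¹.
T = Wb/m² (flux density = flux per area),
    = kg·s⁻²·A⁻¹.
So T² = kg²·s⁻⁴·A⁻².
W = J/s (power = energy per time),
    = kg·m²·s⁻³.
So W⁻¹ = kg⁻¹·m⁻²·s³.
Combining: V⁻²·H⁻¹·Wb·T²·W⁻¹ = (kg⁻²·m⁻⁴·s⁶·A²) · (kg⁻¹·m⁻²·s²·A²) · (kg·m²·s⁻²·A⁻¹) · (kg²·s⁻⁴·A⁻²) · (kg⁻¹·m⁻²·s³) = kg⁻¹·m⁻⁶·s⁵·A.

kg⁻¹·m⁻⁶·s⁵·A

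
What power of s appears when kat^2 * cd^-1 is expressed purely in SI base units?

-2

kat = s⁻¹·mol.
So kat² = s⁻²·mol².
Combining: kat²·cd⁻¹ = (s⁻²·mol²) · cd⁻¹ = s⁻²·mol²·cd⁻¹.
The exponent of s is -2.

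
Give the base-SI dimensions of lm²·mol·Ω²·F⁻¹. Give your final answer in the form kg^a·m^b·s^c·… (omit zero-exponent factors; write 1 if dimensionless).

kg³·m⁶·s⁻¹⁰·A⁻⁶·mol·cd²

lm = cd.
So lm² = cd².
Ω = kg·m²·s⁻³·A⁻².
So Ω² = kg²·m⁴·s⁻⁶·A⁻⁴.
F = kg⁻¹·m⁻²·s⁴·A².
So F⁻¹ = kg·m²·s⁻⁴·A⁻².
Combining: lm²·mol·Ω²·F⁻¹ = cd² · mol · (kg²·m⁴·s⁻⁶·A⁻⁴) · (kg·m²·s⁻⁴·A⁻²) = kg³·m⁶·s⁻¹⁰·A⁻⁶·mol·cd².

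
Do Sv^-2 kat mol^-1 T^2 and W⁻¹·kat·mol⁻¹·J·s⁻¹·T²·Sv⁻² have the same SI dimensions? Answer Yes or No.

Yes

Left side:
  Sv = J/kg (equivalent dose = energy per mass),
      = m²·s⁻².
  So Sv⁻² = m⁻⁴·s⁴.
  kat = mol/s = s⁻¹·mol (catalytic activity).
  T = Wb/m² (flux density = flux per area),
      = kg·s⁻²·A⁻¹.
  So T² = kg²·s⁻⁴·A⁻².
  Combining: Sv⁻²·kat·mol⁻¹·T² = (m⁻⁴·s⁴) · (s⁻¹·mol) · mol⁻¹ · (kg²·s⁻⁴·A⁻²) = kg²·m⁻⁴·s⁻¹·A⁻².
Right side:
  W = J/s (power = energy per time),
      = kg·m²·s⁻³.
  So W⁻¹ = kg⁻¹·m⁻²·s³.
  kat = mol/s = s⁻¹·mol (catalytic activity).
  J = N·m (work = force × distance),
      = kg·m²·s⁻².
  T = Wb/m² (flux density = flux per area),
      = kg·s⁻²·A⁻¹.
  So T² = kg²·s⁻⁴·A⁻².
  Sv = J/kg (equivalent dose = energy per mass),
      = m²·s⁻².
  So Sv⁻² = m⁻⁴·s⁴.
  Combining: W⁻¹·kat·mol⁻¹·J·s⁻¹·T²·Sv⁻² = (kg⁻¹·m⁻²·s³) · (s⁻¹·mol) · mol⁻¹ · (kg·m²·s⁻²) · s⁻¹ · (kg²·s⁻⁴·A⁻²) · (m⁻⁴·s⁴) = kg²·m⁻⁴·s⁻¹·A⁻².
Both reduce to kg²·m⁻⁴·s⁻¹·A⁻².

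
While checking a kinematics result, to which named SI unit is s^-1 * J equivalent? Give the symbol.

J = kg·m²·s⁻².
Combining: s⁻¹·J = s⁻¹ · (kg·m²·s⁻²) = kg·m²·s⁻³.
kg·m²·s⁻³ is the base-SI form of the watt.

W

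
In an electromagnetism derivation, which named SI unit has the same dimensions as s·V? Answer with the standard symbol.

Wb

V = W/A (potential = power per current),
    = kg·m²·s⁻³·A⁻¹.
Combining: s·V = s · (kg·m²·s⁻³·A⁻¹) = kg·m²·s⁻²·A⁻¹.
kg·m²·s⁻²·A⁻¹ is the base-SI form of the weber.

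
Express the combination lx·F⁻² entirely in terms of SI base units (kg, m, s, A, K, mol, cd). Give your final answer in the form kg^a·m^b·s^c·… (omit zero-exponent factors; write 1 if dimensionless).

kg²·m²·s⁻⁸·A⁻⁴·cd

lx = lm/m² (illuminance = luminous flux per area),
    = m⁻²·cd.
F = C/V (capacitance = charge per voltage),
    = A·s/(kg·m²·s⁻³·A⁻¹) (substituting C and V),
    = kg⁻¹·m⁻²·s⁴·A².
So F⁻² = kg²·m⁴·s⁻⁸·A⁻⁴.
Combining: lx·F⁻² = (m⁻²·cd) · (kg²·m⁴·s⁻⁸·A⁻⁴) = kg²·m²·s⁻⁸·A⁻⁴·cd.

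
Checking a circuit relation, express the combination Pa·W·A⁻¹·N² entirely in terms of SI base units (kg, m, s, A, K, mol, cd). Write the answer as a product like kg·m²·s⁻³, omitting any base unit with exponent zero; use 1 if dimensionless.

kg⁴·m³·s⁻⁹·A⁻¹

Pa = N/m² (pressure = force per area),
    = kg·m⁻¹·s⁻².
W = J/s (power = energy per time),
    = kg·m²·s⁻³.
N = kg·m/s² = kg·m·s⁻² (force = mass × acceleration).
So N² = kg²·m²·s⁻⁴.
Combining: Pa·W·A⁻¹·N² = (kg·m⁻¹·s⁻²) · (kg·m²·s⁻³) · A⁻¹ · (kg²·m²·s⁻⁴) = kg⁴·m³·s⁻⁹·A⁻¹.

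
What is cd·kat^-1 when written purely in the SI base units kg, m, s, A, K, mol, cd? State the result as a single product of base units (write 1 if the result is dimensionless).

s·mol⁻¹·cd

kat = s⁻¹·mol.
So kat⁻¹ = s·mol⁻¹.
Combining: cd·kat⁻¹ = cd · (s·mol⁻¹) = s·mol⁻¹·cd.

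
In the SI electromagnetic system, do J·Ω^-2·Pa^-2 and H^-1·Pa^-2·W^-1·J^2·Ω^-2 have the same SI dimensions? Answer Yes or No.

Left side:
  J = N·m (work = force × distance),
      = kg·m²·s⁻².
  Ω = V/A (resistance = voltage per current),
      = kg·m²·s⁻³·A⁻².
  So Ω⁻² = kg⁻²·m⁻⁴·s⁶·A⁴.
  Pa = N/m² (pressure = force per area),
      = kg·m⁻¹·s⁻².
  So Pa⁻² = kg⁻²·m²·s⁴.
  Combining: J·Ω⁻²·Pa⁻² = (kg·m²·s⁻²) · (kg⁻²·m⁻⁴·s⁶·A⁴) · (kg⁻²·m²·s⁴) = kg⁻³·s⁸·A⁴.
Right side:
  H = Wb/A (inductance = flux per current),
      = kg·m²·s⁻²·A⁻².
  So H⁻¹ = kg⁻¹·m⁻²·s²·A².
  Pa = N/m² (pressure = force per area),
      = kg·m⁻¹·s⁻².
  So Pa⁻² = kg⁻²·m²·s⁴.
  W = J/s (power = energy per time),
      = kg·m²·s⁻³.
  So W⁻¹ = kg⁻¹·m⁻²·s³.
  J = N·m (work = force × distance),
      = kg·m²·s⁻².
  So J² = kg²·m⁴·s⁻⁴.
  Ω = V/A (resistance = voltage per current),
      = kg·m²·s⁻³·A⁻².
  So Ω⁻² = kg⁻²·m⁻⁴·s⁶·A⁴.
  Combining: H⁻¹·Pa⁻²·W⁻¹·J²·Ω⁻² = (kg⁻¹·m⁻²·s²·A²) · (kg⁻²·m²·s⁴) · (kg⁻¹·m⁻²·s³) · (kg²·m⁴·s⁻⁴) · (kg⁻²·m⁻⁴·s⁶·A⁴) = kg⁻⁴·m⁻²·s¹¹·A⁶.
Left is kg⁻³·s⁸·A⁴; right is kg⁻⁴·m⁻²·s¹¹·A⁶ — different.

No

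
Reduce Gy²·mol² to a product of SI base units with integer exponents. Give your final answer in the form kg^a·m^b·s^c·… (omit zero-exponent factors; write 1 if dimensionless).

Gy = J/kg (absorbed dose = energy per mass),
    = m²·s⁻².
So Gy² = m⁴·s⁻⁴.
Combining: Gy²·mol² = (m⁴·s⁻⁴) · mol² = m⁴·s⁻⁴·mol².

m⁴·s⁻⁴·mol²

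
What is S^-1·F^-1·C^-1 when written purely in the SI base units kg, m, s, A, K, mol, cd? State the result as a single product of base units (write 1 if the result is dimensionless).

S = 1/Ω (conductance is reciprocal resistance),
    = kg⁻¹·m⁻²·s³·A².
So S⁻¹ = kg·m²·s⁻³·A⁻².
F = C/V (capacitance = charge per voltage),
    = A·s/(kg·m²·s⁻³·A⁻¹) (substituting C and V),
    = kg⁻¹·m⁻²·s⁴·A².
So F⁻¹ = kg·m²·s⁻⁴·A⁻².
C = A·s = s·A (charge = current × time).
So C⁻¹ = s⁻¹·A⁻¹.
Combining: S⁻¹·F⁻¹·C⁻¹ = (kg·m²·s⁻³·A⁻²) · (kg·m²·s⁻⁴·A⁻²) · (s⁻¹·A⁻¹) = kg²·m⁴·s⁻⁸·A⁻⁵.

kg²·m⁴·s⁻⁸·A⁻⁵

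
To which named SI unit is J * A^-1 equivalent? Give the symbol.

J = kg·m²·s⁻².
Combining: J·A⁻¹ = (kg·m²·s⁻²) · A⁻¹ = kg·m²·s⁻²·A⁻¹.
kg·m²·s⁻²·A⁻¹ is the base-SI form of the weber.

Wb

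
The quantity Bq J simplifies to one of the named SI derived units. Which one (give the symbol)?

Bq = s⁻¹.
J = kg·m²·s⁻².
Combining: Bq·J = s⁻¹ · (kg·m²·s⁻²) = kg·m²·s⁻³.
kg·m²·s⁻³ is the base-SI form of the watt.

W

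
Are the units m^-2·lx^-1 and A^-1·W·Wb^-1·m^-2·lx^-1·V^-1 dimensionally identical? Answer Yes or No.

No

Left side:
  lx = m⁻²·cd.
  So lx⁻¹ = m²·cd⁻¹.
  Combining: m⁻²·lx⁻¹ = m⁻² · (m²·cd⁻¹) = cd⁻¹.
Right side:
  W = J/s (power = energy per time),
      = kg·m²·s⁻³.
  Wb = V·s (flux: a volt is a weber per second),
      = kg·m²·s⁻²·A⁻¹.
  So Wb⁻¹ = kg⁻¹·m⁻²·s²·A.
  lx = lm/m² (illuminance = luminous flux per area),
      = m⁻²·cd.
  So lx⁻¹ = m²·cd⁻¹.
  V = W/A (potential = power per current),
      = kg·m²·s⁻³·A⁻¹.
  So V⁻¹ = kg⁻¹·m⁻²·s³·A.
  Combining: A⁻¹·W·Wb⁻¹·m⁻²·lx⁻¹·V⁻¹ = A⁻¹ · (kg·m²·s⁻³) · (kg⁻¹·m⁻²·s²·A) · m⁻² · (m²·cd⁻¹) · (kg⁻¹·m⁻²·s³·A) = kg⁻¹·m⁻²·s²·A·cd⁻¹.
Left is cd⁻¹; right is kg⁻¹·m⁻²·s²·A·cd⁻¹ — different.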